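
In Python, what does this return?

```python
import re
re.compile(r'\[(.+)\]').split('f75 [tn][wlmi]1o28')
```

['f75 ', 'tn][wlmi', '1o28']

Because the pattern has a capturing group, `split` also inserts each captured text between the pieces.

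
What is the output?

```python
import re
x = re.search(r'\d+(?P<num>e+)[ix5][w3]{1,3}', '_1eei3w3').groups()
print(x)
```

('ee',)

The pattern matches one or more of a digit; then one or more of a literal 'e' (captured as 'num'); then one of [ix5], then 1 to 3 of one of [w3].
`re.search` tries every starting position until one works.
The match spans [1:8] → '1eei3w3'.
Captured: group 1 = 'ee'.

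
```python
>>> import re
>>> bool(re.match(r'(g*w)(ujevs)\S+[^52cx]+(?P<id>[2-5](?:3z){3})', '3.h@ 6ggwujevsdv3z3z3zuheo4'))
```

False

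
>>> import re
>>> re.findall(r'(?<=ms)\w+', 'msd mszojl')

The `(?=…)`/`(?<=…)` assertion just peeks at neighbouring text; it doesn't advance the match position.
Walking the string: at [2:3] → 'd'; at [6:10] → 'zojl'.
Since nothing is captured, `findall` lists the 2 matched substrings directly.

['d', 'zojl']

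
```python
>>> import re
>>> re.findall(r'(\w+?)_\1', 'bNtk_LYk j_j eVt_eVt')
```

['j', 'eVt']

`\1` is not a pattern — it's the concrete string captured by group 1, re-applied verbatim.
Matches: at [9:12] match 'j_j', group 1 = 'j'; at [13:20] match 'eVt_eVt', group 1 = 'eVt'.
Because there's exactly one group, `findall` drops the full match and keeps group 1 from each hit.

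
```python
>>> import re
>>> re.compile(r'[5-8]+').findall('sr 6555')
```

['6555']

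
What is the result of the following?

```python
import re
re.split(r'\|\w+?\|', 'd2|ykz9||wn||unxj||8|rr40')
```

The string is cut at each match, leaving 5 pieces.

['d2', '', '', '', 'rr40']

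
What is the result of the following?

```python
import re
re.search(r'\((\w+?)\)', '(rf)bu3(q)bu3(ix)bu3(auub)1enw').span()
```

(0, 4)

The match spans [0:4] → '(rf)'.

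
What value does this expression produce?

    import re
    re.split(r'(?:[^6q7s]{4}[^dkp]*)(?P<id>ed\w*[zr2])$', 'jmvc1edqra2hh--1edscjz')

The pattern matches exactly 4 of any character except [6q7s], then zero or more of any character except [dkp] (non-capturing group); then the literal 'ed', then zero or more of a word character, then one of [zr2] (captured as 'id'); then anchored at the end.
Matches to split on: at [3:22] → 'c1edqra2hh--1edscjz'.
`re.split` interleaves the captured-group text with the surrounding fragments.

['jmv', 'edscjz', '']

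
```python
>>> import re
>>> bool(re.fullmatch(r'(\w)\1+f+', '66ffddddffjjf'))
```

`fullmatch` succeeds only if the pattern covers the string from start to end.
Here the string isn't matched end-to-end, so the call returns None, and `bool(None)` is False.

False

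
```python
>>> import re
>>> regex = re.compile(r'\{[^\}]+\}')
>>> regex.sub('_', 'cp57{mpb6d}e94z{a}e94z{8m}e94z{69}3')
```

'cp57_e94z_e94z_e94z_3'

Matches: at [4:11] → '{mpb6d}'; at [15:18] → '{a}'; at [22:26] → '{8m}'; at [30:34] → '{69}'.
`sub` substitutes '_' at each match site.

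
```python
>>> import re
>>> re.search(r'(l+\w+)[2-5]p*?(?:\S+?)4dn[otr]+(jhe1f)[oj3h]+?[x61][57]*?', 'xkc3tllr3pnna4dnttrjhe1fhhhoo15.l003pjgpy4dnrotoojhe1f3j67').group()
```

'llr3pnna4dnttrjhe1fhhhoo15.l003pjgpy4dnrotoojhe1f3j6'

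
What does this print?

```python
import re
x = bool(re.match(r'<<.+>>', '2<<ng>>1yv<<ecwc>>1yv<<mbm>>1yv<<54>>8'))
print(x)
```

False

`match` is anchored at position 0; if the pattern doesn't fit there, it returns None.
Here the string doesn't start with a match, so the call returns None, and `bool(None)` is False.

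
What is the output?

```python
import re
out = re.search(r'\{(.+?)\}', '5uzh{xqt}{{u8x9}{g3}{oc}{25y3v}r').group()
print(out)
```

{xqt}

A non-greedy quantifier consumes as few characters as it can — just enough that the remainder of the pattern still matches from where it stops; whatever follows it matches normally.
`re.search` tries every starting position until one works.
The match spans [4:9] → '{xqt}'.
Captured: group 1 = 'xqt'.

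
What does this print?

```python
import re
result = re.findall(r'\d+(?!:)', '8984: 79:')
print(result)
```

Because the assertion is negative and zero-width, positions next to the forbidden text are skipped.
Scanning left to right: at [0:3] → '898'; at [6:7] → '7'.
No capturing groups, so `findall` returns the 2 full match strings.

['898', '7']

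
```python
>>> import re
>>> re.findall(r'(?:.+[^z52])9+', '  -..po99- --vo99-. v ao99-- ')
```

This matches one or more of any character, then any character except [z52] (non-capturing group); then one or more of a literal '9'.
Scanning left to right: at [0:26] → '  -..po99- --vo99-. v ao99'.
Since nothing is captured, `findall` lists the 1 matched substring directly.

['  -..po99- --vo99-. v ao99']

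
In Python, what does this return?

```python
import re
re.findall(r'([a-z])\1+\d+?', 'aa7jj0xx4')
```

['a', 'j', 'x']

`\1` is not a pattern — it's the concrete string captured by group 1, re-applied verbatim.
Matches: at [0:3] match 'aa7', group 1 = 'a'; at [3:6] match 'jj0', group 1 = 'j'; at [6:9] match 'xx4', group 1 = 'x'.
Because there's exactly one group, `findall` drops the full match and keeps group 1 from each hit.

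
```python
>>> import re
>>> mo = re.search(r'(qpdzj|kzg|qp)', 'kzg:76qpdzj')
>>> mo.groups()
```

('kzg',)

The match spans [0:3] → 'kzg'.
Captured: group 1 = 'kzg'.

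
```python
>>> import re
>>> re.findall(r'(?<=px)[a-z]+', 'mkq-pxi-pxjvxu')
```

The `(?=…)`/`(?<=…)` assertion just peeks at neighbouring text; it doesn't advance the match position.
With no groups in the pattern, `findall` gives back each whole match — 2 here.

['i', 'jvxu']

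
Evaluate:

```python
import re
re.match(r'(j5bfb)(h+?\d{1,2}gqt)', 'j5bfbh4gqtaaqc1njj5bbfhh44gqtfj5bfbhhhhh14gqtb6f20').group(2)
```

The match spans [0:10] → 'j5bfbh4gqt'.
Captured: group 1 = 'j5bfb', group 2 = 'h4gqt'.

'h4gqt'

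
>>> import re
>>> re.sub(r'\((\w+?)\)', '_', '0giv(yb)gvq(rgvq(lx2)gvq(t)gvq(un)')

'0giv_gvq(rgvq_gvq_gvq_'

Matches: at [4:8] → '(yb)'; at [16:21] → '(lx2)'; at [24:27] → '(t)'; at [30:34] → '(un)'.
Each match is replaced by '_'.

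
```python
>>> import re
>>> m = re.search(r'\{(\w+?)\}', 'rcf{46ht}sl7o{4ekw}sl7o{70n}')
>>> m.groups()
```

('46ht',)

The match spans [3:9] → '{46ht}'.
Captured: group 1 = '46ht'.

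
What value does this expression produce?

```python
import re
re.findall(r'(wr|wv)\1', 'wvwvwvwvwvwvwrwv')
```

A backreference is literal: `\1` must see the identical characters the first group matched.
Scanning left to right: at [0:4] match 'wvwv', group 1 = 'wv'; at [4:8] match 'wvwv', group 1 = 'wv'; at [8:12] match 'wvwv', group 1 = 'wv'.
One capturing group, so `findall` returns just the captured substring from each match — 3 in all.

['wv', 'wv', 'wv']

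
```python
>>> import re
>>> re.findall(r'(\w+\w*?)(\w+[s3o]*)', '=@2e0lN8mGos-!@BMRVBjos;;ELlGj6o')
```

[('2e0lN8mGo', 's'), ('BMRVBjo', 's'), ('ELlGj6', 'o')]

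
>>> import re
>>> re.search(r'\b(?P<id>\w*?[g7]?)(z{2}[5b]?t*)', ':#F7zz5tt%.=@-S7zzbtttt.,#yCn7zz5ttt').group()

'F7zz5tt'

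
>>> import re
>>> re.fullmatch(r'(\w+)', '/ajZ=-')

None

This matches one or more of a word character (captured).
`re.fullmatch` requires the pattern to consume the entire string.
Here the string isn't matched end-to-end, so the call returns None.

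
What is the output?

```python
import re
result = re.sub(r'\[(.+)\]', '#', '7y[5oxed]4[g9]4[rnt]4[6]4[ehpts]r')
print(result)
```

7y#r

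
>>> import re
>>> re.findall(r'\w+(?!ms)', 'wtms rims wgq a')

['wtms', 'rims', 'wgq', 'a']

The negative lookahead/lookbehind blocks any match where the forbidden context is present.
`findall` yields the raw match text (4 of them) because the pattern has no groups.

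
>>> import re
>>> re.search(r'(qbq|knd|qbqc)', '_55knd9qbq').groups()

('knd',)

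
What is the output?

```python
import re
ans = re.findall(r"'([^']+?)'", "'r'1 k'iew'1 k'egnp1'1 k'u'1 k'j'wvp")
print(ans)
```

Matches: at [0:3] match "'r'", group 1 = 'r'; at [6:11] match "'iew'", group 1 = 'iew'; at [14:21] match "'egnp1'", group 1 = 'egnp1'; at [24:27] match "'u'", group 1 = 'u'; at [30:33] match "'j'", group 1 = 'j'.
`findall` collects group 1 from each match (5 total).

['r', 'iew', 'egnp1', 'u', 'j']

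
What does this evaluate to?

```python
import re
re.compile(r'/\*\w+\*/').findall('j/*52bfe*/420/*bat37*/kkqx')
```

No capturing groups, so `findall` returns the 2 full match strings.

['/*52bfe*/', '/*bat37*/']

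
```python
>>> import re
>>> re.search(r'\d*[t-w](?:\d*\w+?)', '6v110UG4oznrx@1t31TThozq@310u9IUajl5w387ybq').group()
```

Pattern: zero or more of a digit, then a character in [t-w]; then zero or more of a digit, then one or more of a word character (lazy) (non-capturing group).
The match spans [0:6] → '6v110U'.

'6v110U'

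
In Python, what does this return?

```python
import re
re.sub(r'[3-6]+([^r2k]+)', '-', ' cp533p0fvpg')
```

The pattern matches one or more of a character in [3-6]; then one or more of any character except [r2k] (captured).
Matches: at [3:12] → '533p0fvpg'.
Every occurrence is swapped for '-'.

' cp-'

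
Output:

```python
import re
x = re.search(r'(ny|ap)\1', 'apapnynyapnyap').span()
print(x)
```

A backreference is literal: `\1` must see the identical characters the first group matched.
`search` walks the string left to right and returns the first match it finds.
The match spans [0:4] → 'apap'.
Captured: group 1 = 'ap'.

(0, 4)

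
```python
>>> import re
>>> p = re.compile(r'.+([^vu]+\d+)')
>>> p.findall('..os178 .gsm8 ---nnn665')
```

This matches one or more of any character; then one or more of any character except [vu], then one or more of a digit (captured).
Matches: at [0:23] match '..os178 .gsm8 ---nnn665', group 1 = '65'.
One capturing group, so `findall` returns just the captured substring from the one match — 1 in all.

['65']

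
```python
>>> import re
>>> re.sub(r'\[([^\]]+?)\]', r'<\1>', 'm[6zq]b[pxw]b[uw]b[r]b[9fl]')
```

'm<6zq>b<pxw>b<uw>b<r>b<9fl>'

Each match is replaced using the text its own group 1 captured.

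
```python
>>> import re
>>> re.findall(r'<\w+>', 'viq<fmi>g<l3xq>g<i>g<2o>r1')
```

Scanning left to right: at [3:8] → '<fmi>'; at [9:15] → '<l3xq>'; at [16:19] → '<i>'; at [20:24] → '<2o>'.
`findall` yields the raw match text (4 of them) because the pattern has no groups.

['<fmi>', '<l3xq>', '<i>', '<2o>']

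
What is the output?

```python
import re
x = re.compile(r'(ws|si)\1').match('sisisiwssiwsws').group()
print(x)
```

`\1` is not a pattern — it's the concrete string captured by group 1, re-applied verbatim.
`re.match` only tries the pattern at the start of the string.
The match spans [0:4] → 'sisi'.
Captured: group 1 = 'si'.

sisi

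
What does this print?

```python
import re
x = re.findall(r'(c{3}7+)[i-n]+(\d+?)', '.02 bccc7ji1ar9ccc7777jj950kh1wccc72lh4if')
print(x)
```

[('ccc7', '1'), ('ccc7777', '9')]

A `+?`/`*?`/`{m,n}?` starts at its minimum and grows only as far as needed for what follows to match.
`findall` packs the 2 group values into a tuple for every match.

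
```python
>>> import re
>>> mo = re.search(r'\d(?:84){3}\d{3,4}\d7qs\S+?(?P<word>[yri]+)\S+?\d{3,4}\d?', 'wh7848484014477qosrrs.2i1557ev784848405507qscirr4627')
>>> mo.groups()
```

('irr',)

The match spans [30:52] → '784848405507qscirr4627'.
Captured: group 1 = 'irr'.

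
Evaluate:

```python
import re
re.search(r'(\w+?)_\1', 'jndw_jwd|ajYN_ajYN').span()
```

(9, 18)

A backreference is literal: `\1` must see the identical characters the first group matched.
Unlike `match`, `search` isn't anchored — it looks for the pattern anywhere in the string.
The match spans [9:18] → 'ajYN_ajYN'.
Captured: group 1 = 'ajYN'.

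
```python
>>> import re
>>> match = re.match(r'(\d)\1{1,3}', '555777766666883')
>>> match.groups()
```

A backreference is literal: `\1` must see the identical characters the first group matched.
`re.match` won't scan ahead — the pattern has to work from the very first character.
The match spans [0:3] → '555'.
Captured: group 1 = '5'.

('5',)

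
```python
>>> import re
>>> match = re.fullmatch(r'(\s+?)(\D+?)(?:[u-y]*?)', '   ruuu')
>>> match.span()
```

The pattern matches one or more of whitespace (lazy) (captured); then one or more of a non-digit (lazy) (captured); then zero or more of a character in [u-y] (lazy) (non-capturing group).
For `fullmatch`, every character of the input must be accounted for by the pattern.
The match spans [0:7] → '   ruuu'.
Captured: group 1 = ' ', group 2 = '  r'.

(0, 7)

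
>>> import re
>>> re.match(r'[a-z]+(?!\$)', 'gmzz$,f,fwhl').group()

The negative lookaround is zero-width — it rules out positions where the adjacent text would match, without consuming anything.
`re.match` won't scan ahead — the pattern has to work from the very first character.
The match spans [0:3] → 'gmz'.

'gmz'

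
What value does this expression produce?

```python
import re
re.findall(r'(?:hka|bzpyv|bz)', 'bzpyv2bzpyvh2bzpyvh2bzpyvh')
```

The regex engine tests alternatives in the order written; an earlier branch that matches wins even if a later one would match more.
Matches: at [0:5] → 'bzpyv'; at [6:11] → 'bzpyv'; at [13:18] → 'bzpyv'; at [20:25] → 'bzpyv'.
With no groups in the pattern, `findall` gives back each whole match — 4 here.

['bzpyv', 'bzpyv', 'bzpyv', 'bzpyv']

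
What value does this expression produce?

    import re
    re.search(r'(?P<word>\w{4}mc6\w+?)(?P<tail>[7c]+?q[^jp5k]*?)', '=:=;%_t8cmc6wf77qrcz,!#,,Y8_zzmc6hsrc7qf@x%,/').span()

(5, 17)

This matches exactly 4 of a word character, then the literal 'mc6', then one or more of a word character (lazy) (captured as 'word'); then one or more of one of [7c] (lazy), then a literal 'q', then zero or more of any character except [jp5k] (lazy) (captured as 'tail').
The `?` after the quantifier makes it lazy — it takes as little as possible before letting the rest of the pattern try.
Unlike `match`, `search` isn't anchored — it looks for the pattern anywhere in the string.
The match spans [5:17] → '_t8cmc6wf77q'.
Captured: group 1 = '_t8cmc6wf', group 2 = '77q'.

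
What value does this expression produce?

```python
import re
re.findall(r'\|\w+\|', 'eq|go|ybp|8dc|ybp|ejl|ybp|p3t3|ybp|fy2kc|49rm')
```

No capturing groups, so `findall` returns the 5 full match strings.

['|go|', '|8dc|', '|ejl|', '|p3t3|', '|fy2kc|']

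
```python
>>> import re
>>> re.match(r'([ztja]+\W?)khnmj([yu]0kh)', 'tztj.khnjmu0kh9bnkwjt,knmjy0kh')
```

None

Pattern: one or more of one of [ztja], then optionally a non-word character (captured); then the literal 'kh', then the literal 'nmj'; then one of [yu], then the literal '0kh' (captured).
`re.match` won't scan ahead — the pattern has to work from the very first character.
Here position 0 doesn't satisfy it, so the call returns None.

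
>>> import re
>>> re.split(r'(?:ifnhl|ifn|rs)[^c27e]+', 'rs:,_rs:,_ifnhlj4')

Splitting on the pattern gives 2 pieces.

['', '']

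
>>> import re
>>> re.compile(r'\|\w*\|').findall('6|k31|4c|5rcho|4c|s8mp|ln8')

['|k31|', '|5rcho|', '|s8mp|']

Matches: at [1:6] → '|k31|'; at [8:15] → '|5rcho|'; at [17:23] → '|s8mp|'.
With no groups in the pattern, `findall` gives back each whole match — 3 here.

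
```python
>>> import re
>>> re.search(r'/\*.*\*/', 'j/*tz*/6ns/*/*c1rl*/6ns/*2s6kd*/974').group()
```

'/*tz*/6ns/*/*c1rl*/6ns/*2s6kd*/'

The match spans [1:32] → '/*tz*/6ns/*/*c1rl*/6ns/*2s6kd*/'.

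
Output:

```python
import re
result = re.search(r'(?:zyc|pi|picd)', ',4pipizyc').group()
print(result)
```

pi

The match spans [2:4] → 'pi'.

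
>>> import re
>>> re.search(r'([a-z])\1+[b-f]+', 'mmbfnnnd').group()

After group 1 captures some text, `\1` only succeeds where that same text appears again.
The match spans [0:4] → 'mmbf'.

'mmbf'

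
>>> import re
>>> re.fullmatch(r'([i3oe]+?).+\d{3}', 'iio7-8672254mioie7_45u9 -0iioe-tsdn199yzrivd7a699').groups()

('i',)

The match spans [0:49] → 'iio7-8672254mioie7_45u9 -0iioe-tsdn199yzrivd7a699'.
Captured: group 1 = 'i'.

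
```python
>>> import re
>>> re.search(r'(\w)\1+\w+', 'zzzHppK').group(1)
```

'z'

`\1` has to match the exact text group 1 already captured.
`re.search` scans for the first position where the pattern succeeds.
The match spans [0:7] → 'zzzHppK'.
Captured: group 1 = 'z'.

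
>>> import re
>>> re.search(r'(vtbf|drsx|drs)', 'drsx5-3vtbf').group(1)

'drsx'

The match spans [0:4] → 'drsx'.
Captured: group 1 = 'drsx'.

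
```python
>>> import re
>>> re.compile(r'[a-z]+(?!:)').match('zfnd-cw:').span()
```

(0, 4)

Because the assertion is negative and zero-width, positions next to the forbidden text are skipped.
With `match`, the pattern is implicitly anchored at the beginning.
The match spans [0:4] → 'zfnd'.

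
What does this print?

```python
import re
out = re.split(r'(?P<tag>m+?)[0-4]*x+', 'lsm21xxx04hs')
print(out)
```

This matches one or more of a literal 'm' (lazy) (captured as 'tag'); then zero or more of a character in [0-4], then one or more of the literal 'x'.
The group in the pattern means `split` returns the separators' captures alongside the pieces.

['ls', 'm', '04hs']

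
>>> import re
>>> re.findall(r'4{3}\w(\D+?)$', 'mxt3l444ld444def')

['ef']

This matches exactly 3 of a literal '4', then a word character; then one or more of a non-digit (lazy) (captured); then anchored at the end.
Scanning left to right: at [10:16] match '444def', group 1 = 'ef'.
With a single group, `findall` returns only what that group captured — 1 item.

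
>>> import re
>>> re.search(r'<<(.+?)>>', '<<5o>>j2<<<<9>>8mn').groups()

The match spans [0:6] → '<<5o>>'.
Captured: group 1 = '5o'.

('5o',)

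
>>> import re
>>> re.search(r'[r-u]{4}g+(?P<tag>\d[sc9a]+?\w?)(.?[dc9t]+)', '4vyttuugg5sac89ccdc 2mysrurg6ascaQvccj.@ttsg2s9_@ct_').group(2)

The match spans [3:13] → 'ttuugg5sac'.
Captured: group 1 = '5sa', group 2 = 'c'.

'c'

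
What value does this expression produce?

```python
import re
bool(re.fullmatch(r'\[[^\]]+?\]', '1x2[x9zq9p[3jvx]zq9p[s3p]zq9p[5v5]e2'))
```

False

`re.fullmatch` requires the pattern to consume the entire string.
Here the pattern can't cover the whole string, so the call returns None, and `bool(None)` is False.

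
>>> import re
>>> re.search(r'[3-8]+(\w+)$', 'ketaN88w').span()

(5, 8)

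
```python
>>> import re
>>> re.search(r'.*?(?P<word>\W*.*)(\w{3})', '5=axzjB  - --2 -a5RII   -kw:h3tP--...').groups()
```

('5=axzjB  - --2 -a5RII   -kw:h', '3tP')

The match spans [0:32] → '5=axzjB  - --2 -a5RII   -kw:h3tP'.
Captured: group 1 = '5=axzjB  - --2 -a5RII   -kw:h', group 2 = '3tP'.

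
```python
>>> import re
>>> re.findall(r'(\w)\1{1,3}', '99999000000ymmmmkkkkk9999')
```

A backreference is literal: `\1` must see the identical characters the first group matched.
Matches: at [0:4] match '9999', group 1 = '9'; at [5:9] match '0000', group 1 = '0'; at [9:11] match '00', group 1 = '0'; at [12:16] match 'mmmm', group 1 = 'm'; at [16:20] match 'kkkk', group 1 = 'k'; ….
Because there's exactly one group, `findall` drops the full match and keeps group 1 from each hit.

['9', '0', '0', 'm', 'k', '9']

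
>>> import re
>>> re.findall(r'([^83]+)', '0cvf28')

This matches one or more of any character except [83] (captured).
Matches: at [0:5] match '0cvf2', group 1 = '0cvf2'.
One capturing group, so `findall` returns just the captured substring from the one match — 1 in all.

['0cvf2']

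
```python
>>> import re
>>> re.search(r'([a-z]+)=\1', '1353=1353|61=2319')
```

None

`\1` is not a pattern — it's the concrete string captured by group 1, re-applied verbatim.
`re.search` scans for the first position where the pattern succeeds.
Here nothing in the string fits, so the call returns None.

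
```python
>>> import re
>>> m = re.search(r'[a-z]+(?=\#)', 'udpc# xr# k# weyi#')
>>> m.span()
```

(0, 4)

The positive lookaround only admits positions where the adjacent text matches; those characters stay outside the span.
`re.search` scans for the first position where the pattern succeeds.
The match spans [0:4] → 'udpc'.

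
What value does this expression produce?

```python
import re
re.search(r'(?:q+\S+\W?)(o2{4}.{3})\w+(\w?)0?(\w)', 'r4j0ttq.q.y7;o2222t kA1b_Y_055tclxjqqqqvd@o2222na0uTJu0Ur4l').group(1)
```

The match spans [6:41] → 'q.q.y7;o2222t kA1b_Y_055tclxjqqqqvd'.
Captured: group 1 = 'o2222t k', group 2 = '', group 3 = 'd'.

'o2222t k'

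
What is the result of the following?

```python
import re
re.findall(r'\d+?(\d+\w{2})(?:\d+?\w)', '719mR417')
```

['19mR']

The pattern matches one or more of a digit (lazy); then one or more of a digit, then exactly 2 of a word character (captured); then one or more of a digit (lazy), then a word character (non-capturing group).
With a single group, `findall` returns only what that group captured — 1 item.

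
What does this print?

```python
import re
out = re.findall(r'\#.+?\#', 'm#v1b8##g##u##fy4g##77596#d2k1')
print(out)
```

Because the quantifier is non-greedy, it stops expanding at the earliest point where the rest of the pattern can succeed.
Matches: at [1:7] → '#v1b8#'; at [7:10] → '#g#'; at [10:13] → '#u#'; at [13:19] → '#fy4g#'; at [19:26] → '#77596#'.
With no groups in the pattern, `findall` gives back each whole match — 5 here.

['#v1b8#', '#g#', '#u#', '#fy4g#', '#77596#']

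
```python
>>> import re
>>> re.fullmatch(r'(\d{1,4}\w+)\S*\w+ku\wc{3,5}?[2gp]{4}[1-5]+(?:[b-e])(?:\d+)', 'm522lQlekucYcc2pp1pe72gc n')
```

None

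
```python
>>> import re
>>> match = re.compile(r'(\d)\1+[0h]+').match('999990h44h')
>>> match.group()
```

`re.match` won't scan ahead — the pattern has to work from the very first character.
The match spans [0:7] → '999990h'.

'999990h'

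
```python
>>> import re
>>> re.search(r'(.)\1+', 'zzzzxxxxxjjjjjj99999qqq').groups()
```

('z',)

The match spans [0:4] → 'zzzz'.
Captured: group 1 = 'z'.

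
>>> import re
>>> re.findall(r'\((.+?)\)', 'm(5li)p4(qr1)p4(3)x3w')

['5li', 'qr1', '3']

The `?` after the quantifier makes it lazy — it takes as little as possible before letting the rest of the pattern try.
`findall` collects group 1 from each match (3 total).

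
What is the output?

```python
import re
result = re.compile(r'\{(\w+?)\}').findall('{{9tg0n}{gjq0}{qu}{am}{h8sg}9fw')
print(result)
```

With a single group, `findall` returns only what that group captured — 5 items.

['9tg0n', 'gjq0', 'qu', 'am', 'h8sg']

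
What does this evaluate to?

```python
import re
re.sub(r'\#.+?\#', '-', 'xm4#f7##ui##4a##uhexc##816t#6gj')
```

Matches: at [3:7] → '#f7#'; at [7:11] → '#ui#'; at [11:15] → '#4a#'; at [15:22] → '#uhexc#'; at [22:28] → '#816t#'.
Every occurrence is swapped for '-'.

'xm4-----6gj'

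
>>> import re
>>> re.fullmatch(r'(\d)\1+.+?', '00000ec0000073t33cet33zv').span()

`\1` is not a pattern — it's the concrete string captured by group 1, re-applied verbatim.
`re.fullmatch` requires the pattern to consume the entire string.
The match spans [0:24] → '00000ec0000073t33cet33zv'.
Captured: group 1 = '0'.

(0, 24)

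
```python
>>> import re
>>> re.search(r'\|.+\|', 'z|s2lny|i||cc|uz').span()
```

(1, 14)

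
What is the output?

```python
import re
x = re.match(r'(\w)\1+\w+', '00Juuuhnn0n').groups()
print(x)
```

('0',)

The backreference `\1` re-matches whatever the first group consumed, character for character.
With `match`, the pattern is implicitly anchored at the beginning.
The match spans [0:11] → '00Juuuhnn0n'.
Captured: group 1 = '0'.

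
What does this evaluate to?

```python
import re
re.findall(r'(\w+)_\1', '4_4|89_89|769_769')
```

['4', '89', '769']

A backreference is literal: `\1` must see the identical characters the first group matched.
Scanning left to right: at [0:3] match '4_4', group 1 = '4'; at [4:9] match '89_89', group 1 = '89'; at [10:17] match '769_769', group 1 = '769'.
Because there's exactly one group, `findall` drops the full match and keeps group 1 from each hit.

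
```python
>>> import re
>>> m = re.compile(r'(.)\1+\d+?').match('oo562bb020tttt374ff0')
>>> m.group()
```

`\1` has to match the exact text group 1 already captured.
`re.match` only tries the pattern at the start of the string.
The match spans [0:3] → 'oo5'.
Captured: group 1 = 'o'.

'oo5'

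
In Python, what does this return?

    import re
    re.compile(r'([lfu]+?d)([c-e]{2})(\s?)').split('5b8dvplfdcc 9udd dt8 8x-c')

The group in the pattern means `split` returns the separators' captures alongside the pieces.

['5b8dvp', 'lfd', 'cc', ' ', '9udd dt8 8x-c']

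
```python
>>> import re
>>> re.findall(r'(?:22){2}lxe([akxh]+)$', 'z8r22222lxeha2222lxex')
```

['x']

Pattern: the literal '22' repeated 2 times, then the literal 'lxe'; then one or more of one of [akxh] (captured); then anchored at the end.
Matches: at [13:21] match '2222lxex', group 1 = 'x'.
Because there's exactly one group, `findall` drops the full match and keeps group 1 from the one hit.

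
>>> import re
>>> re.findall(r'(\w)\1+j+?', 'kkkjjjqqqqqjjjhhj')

['k', 'q', 'h']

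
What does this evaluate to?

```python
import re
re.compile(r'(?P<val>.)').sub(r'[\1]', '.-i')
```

'[.][-][i]'

This matches any character (captured as 'val').
Matches: at [0:1] → '.'; at [1:2] → '-'; at [2:3] → 'i'.
The replacement refers to a captured group, so each match is rewritten using its own captured text.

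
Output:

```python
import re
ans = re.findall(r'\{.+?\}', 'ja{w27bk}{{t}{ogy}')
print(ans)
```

['{w27bk}', '{{t}', '{ogy}']

With the lazy modifier that quantifier settles for the fewest repetitions that let the rest of the pattern succeed (the atoms after it are unaffected and can still be greedy).
Scanning left to right: at [2:9] → '{w27bk}'; at [9:13] → '{{t}'; at [13:18] → '{ogy}'.
Since nothing is captured, `findall` lists the 3 matched substrings directly.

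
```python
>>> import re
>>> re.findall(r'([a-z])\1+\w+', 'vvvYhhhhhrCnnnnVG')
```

The backreference `\1` re-matches whatever the first group consumed, character for character.
One capturing group, so `findall` returns just the captured substring from the one match — 1 in all.

['v']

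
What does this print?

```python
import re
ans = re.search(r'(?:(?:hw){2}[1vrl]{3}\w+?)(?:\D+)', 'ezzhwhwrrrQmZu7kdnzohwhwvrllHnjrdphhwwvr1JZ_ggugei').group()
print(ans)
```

hwhwrrrQmZu

Pattern: the literal 'hw' repeated 2 times, then exactly 3 of one of [1vrl], then one or more of a word character (lazy) (non-capturing group); then one or more of a non-digit (non-capturing group).
The match spans [3:14] → 'hwhwrrrQmZu'.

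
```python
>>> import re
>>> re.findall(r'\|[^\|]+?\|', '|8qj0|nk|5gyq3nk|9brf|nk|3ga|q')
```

Walking the string: at [0:6] → '|8qj0|'; at [8:17] → '|5gyq3nk|'; at [21:25] → '|nk|'.
`findall` yields the raw match text (3 of them) because the pattern has no groups.

['|8qj0|', '|5gyq3nk|', '|nk|']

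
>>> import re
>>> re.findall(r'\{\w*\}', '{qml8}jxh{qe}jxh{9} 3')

['{qml8}', '{qe}', '{9}']

Walking the string: at [0:6] → '{qml8}'; at [9:13] → '{qe}'; at [16:19] → '{9}'.
With no groups in the pattern, `findall` gives back each whole match — 3 here.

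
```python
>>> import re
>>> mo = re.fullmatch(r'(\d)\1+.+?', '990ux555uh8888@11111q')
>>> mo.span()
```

After group 1 captures some text, `\1` only succeeds where that same text appears again.
`re.fullmatch` is like wrapping the pattern in `^…$` (in single-line mode).
The match spans [0:21] → '990ux555uh8888@11111q'.
Captured: group 1 = '9'.

(0, 21)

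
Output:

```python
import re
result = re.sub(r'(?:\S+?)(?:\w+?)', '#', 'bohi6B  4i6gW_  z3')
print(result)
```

The pattern matches one or more of a non-whitespace character (lazy) (non-capturing group); then one or more of a word character (lazy) (non-capturing group).
Lazy quantifiers expand one character at a time until the remainder of the pattern can match.
Matches: at [0:2] → 'bo'; at [2:4] → 'hi'; at [4:6] → '6B'; at [8:10] → '4i'; at [10:12] → '6g'; ….
Every occurrence is swapped for '#'.

###  ###  #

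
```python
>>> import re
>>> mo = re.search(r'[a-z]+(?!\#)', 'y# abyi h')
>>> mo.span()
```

`(?!…)`/`(?<!…)` only lets a position through if the neighbouring text does NOT match; no characters are consumed.
`re.search` scans for the first position where the pattern succeeds.
The match spans [3:7] → 'abyi'.

(3, 7)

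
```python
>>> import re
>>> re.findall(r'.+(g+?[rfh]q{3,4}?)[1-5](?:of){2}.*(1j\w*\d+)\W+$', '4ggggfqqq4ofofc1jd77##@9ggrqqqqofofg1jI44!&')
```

[('gfqqq', '1jI44')]

Pattern: one or more of any character; then one or more of the literal 'g' (lazy), then one of [rfh], then 3 to 4 of the literal 'q' (lazy) (captured); then a character in [1-5], then the literal 'of' repeated 2 times, then zero or more of any character; then the literal '1j', then zero or more of a word character, then one or more of a digit (captured); then one or more of a non-word character; then anchored at the end.
Matches: at [0:43] match '4ggggfqqq4ofofc1jd77##@9ggrqqqqofofg1jI44!&', groups = ('gfqqq', '1jI44').
Multiple groups make `findall` return tuples — one 2-tuple for the one match.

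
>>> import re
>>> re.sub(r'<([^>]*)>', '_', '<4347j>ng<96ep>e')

'_ng_e'

Matches: at [0:7] → '<4347j>'; at [9:15] → '<96ep>'.
Each match is replaced by '_'.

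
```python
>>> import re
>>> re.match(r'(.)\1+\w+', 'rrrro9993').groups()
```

('r',)

The match spans [0:9] → 'rrrro9993'.
Captured: group 1 = 'r'.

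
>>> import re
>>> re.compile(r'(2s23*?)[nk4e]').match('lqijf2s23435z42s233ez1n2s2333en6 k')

None

`re.match` only tries the pattern at the start of the string.
Here position 0 doesn't satisfy it, so the call returns None.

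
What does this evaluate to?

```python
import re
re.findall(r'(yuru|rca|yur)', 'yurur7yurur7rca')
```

['yuru', 'yuru', 'rca']

Alternation isn't longest-match — the leftmost alternative that fits at this position is chosen.
Matches: at [0:4] match 'yuru', group 1 = 'yuru'; at [6:10] match 'yuru', group 1 = 'yuru'; at [12:15] match 'rca', group 1 = 'rca'.
`findall` collects group 1 from each match (3 total).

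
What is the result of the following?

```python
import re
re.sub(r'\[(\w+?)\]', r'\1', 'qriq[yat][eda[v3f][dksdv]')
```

'qriqyat[edav3fdksdv'

`\1` in the replacement pulls in group 1's text for each match.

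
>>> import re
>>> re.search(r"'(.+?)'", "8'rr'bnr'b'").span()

(1, 5)

A non-greedy quantifier consumes as few characters as it can — just enough that the remainder of the pattern still matches from where it stops; whatever follows it matches normally.
`search` walks the string left to right and returns the first match it finds.
The match spans [1:5] → "'rr'".
Captured: group 1 = 'rr'.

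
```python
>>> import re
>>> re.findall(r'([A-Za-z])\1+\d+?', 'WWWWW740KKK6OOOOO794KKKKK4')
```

After group 1 captures some text, `\1` only succeeds where that same text appears again.
Matches: at [0:6] match 'WWWWW7', group 1 = 'W'; at [8:12] match 'KKK6', group 1 = 'K'; at [12:18] match 'OOOOO7', group 1 = 'O'; at [20:26] match 'KKKKK4', group 1 = 'K'.
Because there's exactly one group, `findall` drops the full match and keeps group 1 from each hit.

['W', 'K', 'O', 'K']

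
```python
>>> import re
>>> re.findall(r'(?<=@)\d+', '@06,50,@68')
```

Because the assertion is zero-width, the text it checks is not consumed and won't appear in the result.
With no groups in the pattern, `findall` gives back each whole match — 2 here.

['06', '68']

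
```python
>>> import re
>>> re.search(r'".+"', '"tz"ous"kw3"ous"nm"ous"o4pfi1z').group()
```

The match spans [0:23] → '"tz"ous"kw3"ous"nm"ous"'.

'"tz"ous"kw3"ous"nm"ous"'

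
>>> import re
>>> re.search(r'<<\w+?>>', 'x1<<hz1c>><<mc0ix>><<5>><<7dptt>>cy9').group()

'<<hz1c>>'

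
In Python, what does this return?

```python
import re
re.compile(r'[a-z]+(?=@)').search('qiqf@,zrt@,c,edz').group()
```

The lookaround is zero-width — it requires the adjacent text to match without consuming it, so the asserted text isn't part of the match.
The match spans [0:4] → 'qiqf'.

'qiqf'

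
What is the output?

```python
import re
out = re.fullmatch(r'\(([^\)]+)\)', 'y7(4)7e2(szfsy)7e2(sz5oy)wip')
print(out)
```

None

`re.fullmatch` requires the pattern to consume the entire string.
Here the string isn't matched end-to-end, so the call returns None.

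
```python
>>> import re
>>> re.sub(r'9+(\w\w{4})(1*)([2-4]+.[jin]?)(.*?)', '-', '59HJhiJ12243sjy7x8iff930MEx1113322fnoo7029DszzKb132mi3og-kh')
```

The pattern matches one or more of a literal '9'; then a word character, then exactly 4 of a word character (captured); then zero or more of a literal '1' (captured); then one or more of a character in [2-4], then any character, then optionally one of [jin] (captured); then zero or more of any character (lazy) (captured).
Lazy quantifiers expand one character at a time until the remainder of the pattern can match.
Matches: at [1:14] → '9HJhiJ12243sj'; at [21:36] → '930MEx1113322fn'.
Each match is replaced by '-'.

'5-y7x8iff-oo7029DszzKb132mi3og-kh'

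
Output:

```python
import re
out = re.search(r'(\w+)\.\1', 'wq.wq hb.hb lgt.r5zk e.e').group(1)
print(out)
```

After group 1 captures some text, `\1` only succeeds where that same text appears again.
Unlike `match`, `search` isn't anchored — it looks for the pattern anywhere in the string.
The match spans [0:5] → 'wq.wq'.
Captured: group 1 = 'wq'.

wq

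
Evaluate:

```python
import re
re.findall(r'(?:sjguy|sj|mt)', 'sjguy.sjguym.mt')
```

The regex engine tests alternatives in the order written; an earlier branch that matches wins even if a later one would match more.
Matches: at [0:5] → 'sjguy'; at [6:11] → 'sjguy'; at [13:15] → 'mt'.
Since nothing is captured, `findall` lists the 3 matched substrings directly.

['sjguy', 'sjguy', 'mt']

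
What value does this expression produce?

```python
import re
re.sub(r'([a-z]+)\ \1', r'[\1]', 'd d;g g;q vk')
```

'[d];[g];q vk'

`\1` has to match the exact text group 1 already captured.
Matches: at [0:3] → 'd d'; at [4:7] → 'g g'.
Each match is replaced using the text its own group 1 captured.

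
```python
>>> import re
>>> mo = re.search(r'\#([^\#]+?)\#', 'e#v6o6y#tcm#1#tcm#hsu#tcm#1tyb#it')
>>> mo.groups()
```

('v6o6y',)

`re.search` tries every starting position until one works.
The match spans [1:8] → '#v6o6y#'.
Captured: group 1 = 'v6o6y'.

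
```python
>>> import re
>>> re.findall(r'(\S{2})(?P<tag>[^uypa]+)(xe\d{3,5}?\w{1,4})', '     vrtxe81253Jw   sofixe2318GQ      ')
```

This matches exactly 2 of a non-whitespace character (captured); then one or more of any character except [uypa] (captured as 'tag'); then the literal 'xe', then 3 to 5 of a digit (lazy), then 1 to 4 of a word character (captured).
Walking the string: at [5:32] match 'vrtxe81253Jw   sofixe2318GQ', groups = ('vr', 'txe81253Jw   sofi', 'xe2318GQ').
`findall` packs the 3 group values into a tuple for every match.

[('vr', 'txe81253Jw   sofi', 'xe2318GQ')]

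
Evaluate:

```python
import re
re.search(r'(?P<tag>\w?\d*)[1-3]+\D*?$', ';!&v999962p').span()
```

(3, 11)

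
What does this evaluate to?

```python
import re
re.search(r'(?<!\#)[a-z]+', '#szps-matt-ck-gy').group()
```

The negative lookaround is zero-width — it rules out positions where the adjacent text would match, without consuming anything.
`re.search` tries every starting position until one works.
The match spans [2:5] → 'zps'.

'zps'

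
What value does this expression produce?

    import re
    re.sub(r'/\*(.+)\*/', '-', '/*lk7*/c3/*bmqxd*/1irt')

'-1irt'

Matches: at [0:18] → '/*lk7*/c3/*bmqxd*/'.
`sub` substitutes '-' at each match site.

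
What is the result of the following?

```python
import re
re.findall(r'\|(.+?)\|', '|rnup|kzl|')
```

['rnup']

With the lazy modifier that quantifier settles for the fewest repetitions that let the rest of the pattern succeed (the atoms after it are unaffected and can still be greedy).
Walking the string: at [0:6] match '|rnup|', group 1 = 'rnup'.
Because there's exactly one group, `findall` drops the full match and keeps group 1 from the one hit.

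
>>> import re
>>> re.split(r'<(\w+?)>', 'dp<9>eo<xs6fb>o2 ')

Matches to split on: at [2:5] → '<9>'; at [7:14] → '<xs6fb>'.
The group in the pattern means `split` returns the separators' captures alongside the pieces.

['dp', '9', 'eo', 'xs6fb', 'o2 ']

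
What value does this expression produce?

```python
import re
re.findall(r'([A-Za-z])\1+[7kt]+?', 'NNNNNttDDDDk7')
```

['N', 'D']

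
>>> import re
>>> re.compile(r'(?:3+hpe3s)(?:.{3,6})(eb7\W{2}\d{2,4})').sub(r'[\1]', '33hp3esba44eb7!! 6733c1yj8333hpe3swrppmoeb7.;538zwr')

'33hp3esba44eb7!! 6733c1yj8[eb7.;538]zwr'

Pattern: one or more of a literal '3', then the literal 'hpe', then the literal '3s' (non-capturing group); then 3 to 6 of any character (non-capturing group); then the literal 'eb7', then exactly 2 of a non-word character, then 2 to 4 of a digit (captured).
Matches: at [26:48] → '333hpe3swrppmoeb7.;538'.
The replacement refers to a captured group, so each match is rewritten using its own captured text.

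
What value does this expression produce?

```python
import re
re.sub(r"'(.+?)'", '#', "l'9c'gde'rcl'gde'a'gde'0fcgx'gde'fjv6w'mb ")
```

A `+?`/`*?`/`{m,n}?` starts at its minimum and grows only as far as needed for what follows to match.
`sub` substitutes '#' at each match site.

'l#gde#gde#gde#gde#mb '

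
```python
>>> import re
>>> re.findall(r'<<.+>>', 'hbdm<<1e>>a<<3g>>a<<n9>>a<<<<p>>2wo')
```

With no groups in the pattern, `findall` gives back each whole match — 1 here.

['<<1e>>a<<3g>>a<<n9>>a<<<<p>>']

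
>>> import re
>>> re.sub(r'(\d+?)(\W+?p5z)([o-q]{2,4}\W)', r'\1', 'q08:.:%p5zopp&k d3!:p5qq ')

'q08k d3!:p5qq '

Pattern: one or more of a digit (lazy) (captured); then one or more of a non-word character (lazy), then the literal 'p5z' (captured); then 2 to 4 of a character in [o-q], then a non-word character (captured).
Matches: at [1:14] → '08:.:%p5zopp&'.
Each match is replaced using the text its own group 1 captured.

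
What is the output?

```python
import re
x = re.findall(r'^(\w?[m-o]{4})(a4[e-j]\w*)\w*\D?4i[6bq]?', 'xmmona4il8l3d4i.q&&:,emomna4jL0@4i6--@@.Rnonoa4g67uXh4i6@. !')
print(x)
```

[('xmmon', 'a4il8l3d')]

This matches anchored at the start of the string; then optionally a word character, then exactly 4 of a character in [m-o] (captured); then the literal 'a4', then a character in [e-j], then zero or more of a word character (captured); then zero or more of a word character, then optionally a non-digit, then the literal '4i'; then optionally one of [6bq].
`findall` packs the 2 group values into a tuple for every match.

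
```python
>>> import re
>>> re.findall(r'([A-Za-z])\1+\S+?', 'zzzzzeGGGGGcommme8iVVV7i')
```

['z', 'G', 'm', 'V']

`\1` has to match the exact text group 1 already captured.
Matches: at [0:6] match 'zzzzze', group 1 = 'z'; at [6:12] match 'GGGGGc', group 1 = 'G'; at [13:17] match 'mmme', group 1 = 'm'; at [19:23] match 'VVV7', group 1 = 'V'.
One capturing group, so `findall` returns just the captured substring from each match — 4 in all.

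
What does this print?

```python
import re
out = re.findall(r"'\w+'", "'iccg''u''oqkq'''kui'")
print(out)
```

["'iccg'", "'u'", "'oqkq'", "'kui'"]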